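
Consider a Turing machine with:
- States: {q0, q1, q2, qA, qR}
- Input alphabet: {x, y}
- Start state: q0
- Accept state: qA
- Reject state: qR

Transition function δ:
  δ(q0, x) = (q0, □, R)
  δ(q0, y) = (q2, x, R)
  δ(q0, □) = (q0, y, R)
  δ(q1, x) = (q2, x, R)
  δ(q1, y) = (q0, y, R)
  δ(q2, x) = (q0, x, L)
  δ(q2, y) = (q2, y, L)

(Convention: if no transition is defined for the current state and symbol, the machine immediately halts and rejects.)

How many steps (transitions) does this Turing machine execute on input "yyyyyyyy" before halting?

Execution trace:
Initial: [q0]yyyyyyyy
Step 1: δ(q0, y) = (q2, x, R) → x[q2]yyyyyyy
Step 2: δ(q2, y) = (q2, y, L) → [q2]xyyyyyyy
Step 3: δ(q2, x) = (q0, x, L) → [q0]□xyyyyyyy
Step 4: δ(q0, □) = (q0, y, R) → y[q0]xyyyyyyy
Step 5: δ(q0, x) = (q0, □, R) → y□[q0]yyyyyyy
Step 6: δ(q0, y) = (q2, x, R) → y□x[q2]yyyyyy
Step 7: δ(q2, y) = (q2, y, L) → y□[q2]xyyyyyy
Step 8: δ(q2, x) = (q0, x, L) → y[q0]□xyyyyyy
Step 9: δ(q0, □) = (q0, y, R) → yy[q0]xyyyyyy
Step 10: δ(q0, x) = (q0, □, R) → yy□[q0]yyyyyy
Step 11: δ(q0, y) = (q2, x, R) → yy□x[q2]yyyyy
Step 12: δ(q2, y) = (q2, y, L) → yy□[q2]xyyyyy
Step 13: δ(q2, x) = (q0, x, L) → yy[q0]□xyyyyy
Step 14: δ(q0, □) = (q0, y, R) → yyy[q0]xyyyyy
Step 15: δ(q0, x) = (q0, □, R) → yyy□[q0]yyyyy
Step 16: δ(q0, y) = (q2, x, R) → yyy□x[q2]yyyy
Step 17: δ(q2, y) = (q2, y, L) → yyy□[q2]xyyyy
Step 18: δ(q2, x) = (q0, x, L) → yyy[q0]□xyyyy
Step 19: δ(q0, □) = (q0, y, R) → yyyy[q0]xyyyy
Step 20: δ(q0, x) = (q0, □, R) → yyyy□[q0]yyyy
Step 21: δ(q0, y) = (q2, x, R) → yyyy□x[q2]yyy
Step 22: δ(q2, y) = (q2, y, L) → yyyy□[q2]xyyy
Step 23: δ(q2, x) = (q0, x, L) → yyyy[q0]□xyyy
Step 24: δ(q0, □) = (q0, y, R) → yyyyy[q0]xyyy
Step 25: δ(q0, x) = (q0, □, R) → yyyyy□[q0]yyy
Step 26: δ(q0, y) = (q2, x, R) → yyyyy□x[q2]yy
Step 27: δ(q2, y) = (q2, y, L) → yyyyy□[q2]xyy
Step 28: δ(q2, x) = (q0, x, L) → yyyyy[q0]□xyy
Step 29: δ(q0, □) = (q0, y, R) → yyyyyy[q0]xyy
Step 30: δ(q0, x) = (q0, □, R) → yyyyyy□[q0]yy
Step 31: δ(q0, y) = (q2, x, R) → yyyyyy□x[q2]y
Step 32: δ(q2, y) = (q2, y, L) → yyyyyy□[q2]xy
Step 33: δ(q2, x) = (q0, x, L) → yyyyyy[q0]□xy
Step 34: δ(q0, □) = (q0, y, R) → yyyyyyy[q0]xy
Step 35: δ(q0, x) = (q0, □, R) → yyyyyyy□[q0]y
Step 36: δ(q0, y) = (q2, x, R) → yyyyyyy□x[q2]□

No transition is defined for δ(q2, □). By convention the machine halts and rejects.

The machine executed 36 steps before halting.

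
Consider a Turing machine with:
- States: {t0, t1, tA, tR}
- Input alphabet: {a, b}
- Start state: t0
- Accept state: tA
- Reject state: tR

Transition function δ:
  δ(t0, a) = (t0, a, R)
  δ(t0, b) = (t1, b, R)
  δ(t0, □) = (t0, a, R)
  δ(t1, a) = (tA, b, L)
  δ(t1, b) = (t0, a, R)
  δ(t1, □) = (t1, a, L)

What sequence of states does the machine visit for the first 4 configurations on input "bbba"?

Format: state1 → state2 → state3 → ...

Execution trace:
Initial: [t0]bbba
Step 1: δ(t0, b) = (t1, b, R) → b[t1]bba
Step 2: δ(t1, b) = (t0, a, R) → ba[t0]ba
Step 3: δ(t0, b) = (t1, b, R) → bab[t1]a

State sequence: t0 → t1 → t0 → t1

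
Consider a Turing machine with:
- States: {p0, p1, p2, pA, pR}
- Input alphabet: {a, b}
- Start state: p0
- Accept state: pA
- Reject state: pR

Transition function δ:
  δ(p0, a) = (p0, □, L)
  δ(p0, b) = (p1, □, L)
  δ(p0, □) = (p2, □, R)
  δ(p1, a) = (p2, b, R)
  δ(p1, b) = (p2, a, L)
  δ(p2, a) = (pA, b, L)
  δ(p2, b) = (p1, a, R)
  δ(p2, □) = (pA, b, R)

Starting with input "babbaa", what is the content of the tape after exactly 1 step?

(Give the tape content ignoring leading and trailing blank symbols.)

Execution trace:
Initial: [p0]babbaa
Step 1: δ(p0, b) = (p1, □, L) → [p1]□□abbaa

No transition is defined for δ(p1, □). By convention the machine halts and rejects.

After 1 step, the tape (ignoring leading/trailing blanks) is: abbaa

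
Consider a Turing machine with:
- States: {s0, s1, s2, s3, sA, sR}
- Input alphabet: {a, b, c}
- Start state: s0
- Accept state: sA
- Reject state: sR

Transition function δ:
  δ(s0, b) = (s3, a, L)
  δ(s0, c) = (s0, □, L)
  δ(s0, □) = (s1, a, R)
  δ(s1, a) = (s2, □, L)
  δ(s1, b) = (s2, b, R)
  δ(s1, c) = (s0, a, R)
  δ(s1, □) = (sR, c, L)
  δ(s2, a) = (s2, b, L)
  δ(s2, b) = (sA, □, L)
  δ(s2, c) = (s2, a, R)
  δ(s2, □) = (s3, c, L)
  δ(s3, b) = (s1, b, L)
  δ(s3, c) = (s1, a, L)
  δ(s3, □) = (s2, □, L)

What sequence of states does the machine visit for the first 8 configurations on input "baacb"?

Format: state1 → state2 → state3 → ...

Execution trace:
Initial: [s0]baacb
Step 1: δ(s0, b) = (s3, a, L) → [s3]□aaacb
Step 2: δ(s3, □) = (s2, □, L) → [s2]□□aaacb
Step 3: δ(s2, □) = (s3, c, L) → [s3]□c□aaacb
Step 4: δ(s3, □) = (s2, □, L) → [s2]□□c□aaacb
Step 5: δ(s2, □) = (s3, c, L) → [s3]□c□c□aaacb
Step 6: δ(s3, □) = (s2, □, L) → [s2]□□c□c□aaacb
Step 7: δ(s2, □) = (s3, c, L) → [s3]□c□c□c□aaacb

State sequence: s0 → s3 → s2 → s3 → s2 → s3 → s2 → s3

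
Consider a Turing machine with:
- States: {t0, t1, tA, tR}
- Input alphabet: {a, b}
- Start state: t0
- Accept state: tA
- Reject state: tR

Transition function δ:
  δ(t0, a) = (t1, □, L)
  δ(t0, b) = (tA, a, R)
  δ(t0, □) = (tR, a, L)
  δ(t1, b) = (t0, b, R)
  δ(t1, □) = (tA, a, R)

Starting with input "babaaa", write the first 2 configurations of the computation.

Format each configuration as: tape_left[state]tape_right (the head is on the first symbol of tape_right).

Transitions applied:
Step 1: δ(t0, b) = (tA, a, R)

The first 2 configurations are:
[t0]babaaa ⊢ a[tA]abaaa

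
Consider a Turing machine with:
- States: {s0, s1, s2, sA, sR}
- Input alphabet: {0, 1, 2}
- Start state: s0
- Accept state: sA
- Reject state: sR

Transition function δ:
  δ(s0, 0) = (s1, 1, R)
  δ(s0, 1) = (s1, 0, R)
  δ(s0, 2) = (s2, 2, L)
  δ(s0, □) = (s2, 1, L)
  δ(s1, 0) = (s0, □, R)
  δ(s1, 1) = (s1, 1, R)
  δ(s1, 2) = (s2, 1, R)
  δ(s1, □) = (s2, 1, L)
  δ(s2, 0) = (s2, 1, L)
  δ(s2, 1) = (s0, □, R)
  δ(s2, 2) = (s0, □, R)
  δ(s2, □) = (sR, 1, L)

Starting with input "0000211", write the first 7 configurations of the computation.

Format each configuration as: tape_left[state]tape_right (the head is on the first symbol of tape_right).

Transitions applied:
Step 1: δ(s0, 0) = (s1, 1, R)
Step 2: δ(s1, 0) = (s0, □, R)
Step 3: δ(s0, 0) = (s1, 1, R)
Step 4: δ(s1, 0) = (s0, □, R)
Step 5: δ(s0, 2) = (s2, 2, L)
Step 6: δ(s2, □) = (sR, 1, L)

The first 7 configurations are:
[s0]0000211 ⊢ 1[s1]000211 ⊢ 1□[s0]00211 ⊢ 1□1[s1]0211 ⊢ 1□1□[s0]211 ⊢ 1□1[s2]□211 ⊢ 1□[sR]11211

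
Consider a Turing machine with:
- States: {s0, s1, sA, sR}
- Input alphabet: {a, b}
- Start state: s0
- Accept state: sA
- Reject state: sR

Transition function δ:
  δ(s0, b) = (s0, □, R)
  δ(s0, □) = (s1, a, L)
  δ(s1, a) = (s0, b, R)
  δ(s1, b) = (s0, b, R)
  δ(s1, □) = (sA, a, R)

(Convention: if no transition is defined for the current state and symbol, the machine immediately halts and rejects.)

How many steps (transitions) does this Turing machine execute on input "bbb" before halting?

Execution trace:
Initial: [s0]bbb
Step 1: δ(s0, b) = (s0, □, R) → □[s0]bb
Step 2: δ(s0, b) = (s0, □, R) → □□[s0]b
Step 3: δ(s0, b) = (s0, □, R) → □□□[s0]□
Step 4: δ(s0, □) = (s1, a, L) → □□[s1]□a
Step 5: δ(s1, □) = (sA, a, R) → □□a[sA]a

The machine reaches the accept state sA and halts.

The machine executed 5 steps before halting.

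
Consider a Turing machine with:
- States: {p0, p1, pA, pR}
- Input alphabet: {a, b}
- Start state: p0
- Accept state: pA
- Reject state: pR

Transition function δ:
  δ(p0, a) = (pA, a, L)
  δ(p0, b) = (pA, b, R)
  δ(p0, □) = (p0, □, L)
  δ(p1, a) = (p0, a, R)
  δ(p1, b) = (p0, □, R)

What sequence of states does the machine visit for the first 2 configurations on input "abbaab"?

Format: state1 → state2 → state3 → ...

Execution trace:
Initial: [p0]abbaab
Step 1: δ(p0, a) = (pA, a, L) → [pA]□abbaab

The machine reaches the accept state pA and halts.

State sequence: p0 → pA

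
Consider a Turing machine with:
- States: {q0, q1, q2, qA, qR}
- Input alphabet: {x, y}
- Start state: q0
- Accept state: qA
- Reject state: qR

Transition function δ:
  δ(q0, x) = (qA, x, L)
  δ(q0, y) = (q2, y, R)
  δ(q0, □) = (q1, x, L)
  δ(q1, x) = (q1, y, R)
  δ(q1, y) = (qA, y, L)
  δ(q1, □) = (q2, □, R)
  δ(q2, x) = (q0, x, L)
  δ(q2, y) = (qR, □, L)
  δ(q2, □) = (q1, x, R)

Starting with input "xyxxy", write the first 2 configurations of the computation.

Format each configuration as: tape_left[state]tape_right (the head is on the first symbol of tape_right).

Transitions applied:
Step 1: δ(q0, x) = (qA, x, L)

The first 2 configurations are:
[q0]xyxxy ⊢ [qA]□xyxxy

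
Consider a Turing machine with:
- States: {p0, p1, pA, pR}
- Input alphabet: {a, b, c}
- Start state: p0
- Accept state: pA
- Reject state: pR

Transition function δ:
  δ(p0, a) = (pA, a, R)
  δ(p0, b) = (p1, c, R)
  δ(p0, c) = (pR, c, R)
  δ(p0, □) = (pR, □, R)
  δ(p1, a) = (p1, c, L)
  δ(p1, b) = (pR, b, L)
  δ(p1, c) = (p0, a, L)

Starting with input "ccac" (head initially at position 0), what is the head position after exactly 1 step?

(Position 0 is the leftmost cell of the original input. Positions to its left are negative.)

Execution trace (head position shown):
Step 0: [p0]ccac  (head at position 0)
Step 1: move right → c[pR]cac  (head at position 1)

After 1 step, the head is at position 1.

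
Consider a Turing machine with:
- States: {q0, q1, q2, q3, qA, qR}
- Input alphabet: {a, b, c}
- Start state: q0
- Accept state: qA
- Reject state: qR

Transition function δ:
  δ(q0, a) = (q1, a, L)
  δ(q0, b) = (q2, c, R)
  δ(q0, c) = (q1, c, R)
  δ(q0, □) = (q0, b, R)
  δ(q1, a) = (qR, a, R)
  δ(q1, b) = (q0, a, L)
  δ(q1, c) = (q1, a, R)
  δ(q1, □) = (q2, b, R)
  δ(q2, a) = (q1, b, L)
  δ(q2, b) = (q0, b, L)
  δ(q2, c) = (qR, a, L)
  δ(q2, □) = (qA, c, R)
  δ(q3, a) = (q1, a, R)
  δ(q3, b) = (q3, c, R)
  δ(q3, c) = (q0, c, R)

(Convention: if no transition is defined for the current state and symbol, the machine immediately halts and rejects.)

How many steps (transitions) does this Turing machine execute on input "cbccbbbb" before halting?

Execution trace:
Initial: [q0]cbccbbbb
Step 1: δ(q0, c) = (q1, c, R) → c[q1]bccbbbb
Step 2: δ(q1, b) = (q0, a, L) → [q0]caccbbbb
Step 3: δ(q0, c) = (q1, c, R) → c[q1]accbbbb
Step 4: δ(q1, a) = (qR, a, R) → ca[qR]ccbbbb

The machine reaches the reject state qR and halts.

The machine executed 4 steps before halting.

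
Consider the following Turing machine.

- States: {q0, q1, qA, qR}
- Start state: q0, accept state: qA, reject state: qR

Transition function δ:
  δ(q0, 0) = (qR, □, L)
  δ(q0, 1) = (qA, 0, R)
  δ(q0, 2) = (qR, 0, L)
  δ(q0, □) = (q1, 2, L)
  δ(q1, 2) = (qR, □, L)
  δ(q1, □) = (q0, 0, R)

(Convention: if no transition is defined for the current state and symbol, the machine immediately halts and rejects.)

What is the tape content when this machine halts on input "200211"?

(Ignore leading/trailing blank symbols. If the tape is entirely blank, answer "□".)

Execution trace:
Initial: [q0]200211
Step 1: δ(q0, 2) = (qR, 0, L) → [qR]□000211

The machine reaches the reject state qR and halts.

Final tape (ignoring leading/trailing blanks): 000211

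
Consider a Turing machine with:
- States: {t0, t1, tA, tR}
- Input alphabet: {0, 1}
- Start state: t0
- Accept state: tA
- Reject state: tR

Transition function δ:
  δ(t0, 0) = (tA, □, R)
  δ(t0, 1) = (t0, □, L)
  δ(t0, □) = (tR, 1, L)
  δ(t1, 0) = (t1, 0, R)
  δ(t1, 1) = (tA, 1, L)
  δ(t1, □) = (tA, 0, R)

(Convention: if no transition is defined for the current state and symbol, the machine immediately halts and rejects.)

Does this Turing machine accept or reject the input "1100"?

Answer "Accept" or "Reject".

Execution trace:
Initial: [t0]1100
Step 1: δ(t0, 1) = (t0, □, L) → [t0]□□100
Step 2: δ(t0, □) = (tR, 1, L) → [tR]□1□100

The machine reaches the reject state tR and halts.

Answer: Reject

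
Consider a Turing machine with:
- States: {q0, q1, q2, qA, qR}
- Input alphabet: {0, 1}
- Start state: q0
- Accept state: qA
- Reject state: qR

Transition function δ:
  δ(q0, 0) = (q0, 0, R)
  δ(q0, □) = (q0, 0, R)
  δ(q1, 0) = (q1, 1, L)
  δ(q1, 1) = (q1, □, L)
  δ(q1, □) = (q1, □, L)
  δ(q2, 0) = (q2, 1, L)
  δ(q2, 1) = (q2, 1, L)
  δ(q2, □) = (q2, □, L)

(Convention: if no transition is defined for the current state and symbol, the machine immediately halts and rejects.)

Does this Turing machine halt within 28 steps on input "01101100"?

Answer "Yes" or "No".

Execution trace:
Initial: [q0]01101100
Step 1: δ(q0, 0) = (q0, 0, R) → 0[q0]1101100

No transition is defined for δ(q0, 1). By convention the machine halts and rejects.
The machine halted after 1 step (within the 28-step bound).

Answer: Yes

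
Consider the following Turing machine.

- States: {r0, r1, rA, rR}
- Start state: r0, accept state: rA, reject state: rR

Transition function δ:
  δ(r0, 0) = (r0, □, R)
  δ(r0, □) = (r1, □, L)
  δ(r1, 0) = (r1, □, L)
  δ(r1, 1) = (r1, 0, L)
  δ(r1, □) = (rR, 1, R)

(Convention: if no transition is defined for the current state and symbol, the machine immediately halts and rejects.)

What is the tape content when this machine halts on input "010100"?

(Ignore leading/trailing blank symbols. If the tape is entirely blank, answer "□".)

Execution trace:
Initial: [r0]010100
Step 1: δ(r0, 0) = (r0, □, R) → □[r0]10100

No transition is defined for δ(r0, 1). By convention the machine halts and rejects.

Final tape (ignoring leading/trailing blanks): 10100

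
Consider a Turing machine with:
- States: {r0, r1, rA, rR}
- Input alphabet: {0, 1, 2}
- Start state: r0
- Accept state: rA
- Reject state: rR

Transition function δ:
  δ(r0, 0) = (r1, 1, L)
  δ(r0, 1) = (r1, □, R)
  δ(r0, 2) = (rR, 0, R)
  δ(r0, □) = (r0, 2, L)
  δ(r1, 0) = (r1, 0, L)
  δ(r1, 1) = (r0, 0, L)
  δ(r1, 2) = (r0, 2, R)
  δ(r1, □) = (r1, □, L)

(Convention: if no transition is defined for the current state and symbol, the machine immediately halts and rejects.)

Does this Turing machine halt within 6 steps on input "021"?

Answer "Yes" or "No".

Execution trace:
Initial: [r0]021
Step 1: δ(r0, 0) = (r1, 1, L) → [r1]□121
Step 2: δ(r1, □) = (r1, □, L) → [r1]□□121
Step 3: δ(r1, □) = (r1, □, L) → [r1]□□□121
Step 4: δ(r1, □) = (r1, □, L) → [r1]□□□□121
Step 5: δ(r1, □) = (r1, □, L) → [r1]□□□□□121
Step 6: δ(r1, □) = (r1, □, L) → [r1]□□□□□□121

The machine has not reached a halting state after 6 steps.
The machine did not halt within the 6-step bound.

Answer: No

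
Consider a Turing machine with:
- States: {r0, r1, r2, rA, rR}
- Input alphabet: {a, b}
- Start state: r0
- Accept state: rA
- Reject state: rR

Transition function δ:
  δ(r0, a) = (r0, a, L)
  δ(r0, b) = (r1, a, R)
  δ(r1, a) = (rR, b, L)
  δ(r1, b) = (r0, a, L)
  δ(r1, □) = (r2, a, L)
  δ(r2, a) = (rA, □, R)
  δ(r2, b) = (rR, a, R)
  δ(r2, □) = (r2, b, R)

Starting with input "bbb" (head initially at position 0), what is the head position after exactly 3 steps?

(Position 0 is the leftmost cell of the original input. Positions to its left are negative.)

Execution trace (head position shown):
Step 0: [r0]bbb  (head at position 0)
Step 1: move right → a[r1]bb  (head at position 1)
Step 2: move left → [r0]aab  (head at position 0)
Step 3: move left → [r0]□aab  (head at position -1)

After 3 steps, the head is at position -1.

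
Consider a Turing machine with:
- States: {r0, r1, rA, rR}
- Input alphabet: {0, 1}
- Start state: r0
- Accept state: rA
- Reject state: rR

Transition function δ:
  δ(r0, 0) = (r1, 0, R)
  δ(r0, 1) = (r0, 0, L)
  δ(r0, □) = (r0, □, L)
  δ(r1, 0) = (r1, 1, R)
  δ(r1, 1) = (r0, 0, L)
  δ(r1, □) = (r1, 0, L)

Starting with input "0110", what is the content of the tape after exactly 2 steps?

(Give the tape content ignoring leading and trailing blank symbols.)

Execution trace:
Initial: [r0]0110
Step 1: δ(r0, 0) = (r1, 0, R) → 0[r1]110
Step 2: δ(r1, 1) = (r0, 0, L) → [r0]0010

After 2 steps, the tape (ignoring leading/trailing blanks) is: 0010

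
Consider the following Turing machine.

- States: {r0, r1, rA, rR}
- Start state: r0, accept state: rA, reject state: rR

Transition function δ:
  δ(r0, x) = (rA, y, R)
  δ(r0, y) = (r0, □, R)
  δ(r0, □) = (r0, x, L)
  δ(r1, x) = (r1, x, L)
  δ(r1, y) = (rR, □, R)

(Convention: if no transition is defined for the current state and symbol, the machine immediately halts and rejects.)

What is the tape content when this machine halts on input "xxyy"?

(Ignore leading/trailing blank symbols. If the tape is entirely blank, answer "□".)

Execution trace:
Initial: [r0]xxyy
Step 1: δ(r0, x) = (rA, y, R) → y[rA]xyy

The machine reaches the accept state rA and halts.

Final tape (ignoring leading/trailing blanks): yxyy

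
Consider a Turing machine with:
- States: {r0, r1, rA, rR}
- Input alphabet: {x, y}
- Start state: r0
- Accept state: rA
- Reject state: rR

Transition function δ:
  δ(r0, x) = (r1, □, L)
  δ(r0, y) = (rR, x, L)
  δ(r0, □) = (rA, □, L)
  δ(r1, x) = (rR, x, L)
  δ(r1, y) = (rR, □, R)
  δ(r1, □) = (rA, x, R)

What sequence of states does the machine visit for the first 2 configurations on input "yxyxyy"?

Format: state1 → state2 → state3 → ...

Execution trace:
Initial: [r0]yxyxyy
Step 1: δ(r0, y) = (rR, x, L) → [rR]□xxyxyy

The machine reaches the reject state rR and halts.

State sequence: r0 → rR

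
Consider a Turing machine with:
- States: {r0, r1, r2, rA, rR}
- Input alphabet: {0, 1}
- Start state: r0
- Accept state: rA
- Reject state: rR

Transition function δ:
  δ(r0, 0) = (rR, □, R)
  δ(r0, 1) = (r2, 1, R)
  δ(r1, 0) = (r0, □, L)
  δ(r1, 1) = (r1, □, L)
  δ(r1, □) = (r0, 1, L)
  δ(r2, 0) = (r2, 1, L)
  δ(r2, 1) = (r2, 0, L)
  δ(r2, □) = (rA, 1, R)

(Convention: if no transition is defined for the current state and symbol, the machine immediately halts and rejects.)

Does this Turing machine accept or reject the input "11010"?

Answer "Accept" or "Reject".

Execution trace:
Initial: [r0]11010
Step 1: δ(r0, 1) = (r2, 1, R) → 1[r2]1010
Step 2: δ(r2, 1) = (r2, 0, L) → [r2]10010
Step 3: δ(r2, 1) = (r2, 0, L) → [r2]□00010
Step 4: δ(r2, □) = (rA, 1, R) → 1[rA]00010

The machine reaches the accept state rA and halts.

Answer: Accept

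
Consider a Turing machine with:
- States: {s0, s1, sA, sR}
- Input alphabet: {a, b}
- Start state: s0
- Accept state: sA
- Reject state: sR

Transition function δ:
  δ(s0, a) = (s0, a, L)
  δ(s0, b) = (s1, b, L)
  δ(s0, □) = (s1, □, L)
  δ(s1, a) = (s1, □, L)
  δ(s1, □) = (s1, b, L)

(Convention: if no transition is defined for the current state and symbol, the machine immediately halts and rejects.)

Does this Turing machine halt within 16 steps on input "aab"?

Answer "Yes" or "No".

Execution trace:
Initial: [s0]aab
Step 1: δ(s0, a) = (s0, a, L) → [s0]□aab
Step 2: δ(s0, □) = (s1, □, L) → [s1]□□aab
Step 3: δ(s1, □) = (s1, b, L) → [s1]□b□aab
Step 4: δ(s1, □) = (s1, b, L) → [s1]□bb□aab
Step 5: δ(s1, □) = (s1, b, L) → [s1]□bbb□aab
Step 6: δ(s1, □) = (s1, b, L) → [s1]□bbbb□aab
Step 7: δ(s1, □) = (s1, b, L) → [s1]□bbbbb□aab
Step 8: δ(s1, □) = (s1, b, L) → [s1]□bbbbbb□aab
Step 9: δ(s1, □) = (s1, b, L) → [s1]□bbbbbbb□aab
Step 10: δ(s1, □) = (s1, b, L) → [s1]□bbbbbbbb□aab
Step 11: δ(s1, □) = (s1, b, L) → [s1]□bbbbbbbbb□aab
Step 12: δ(s1, □) = (s1, b, L) → [s1]□bbbbbbbbbb□aab
Step 13: δ(s1, □) = (s1, b, L) → [s1]□bbbbbbbbbbb□aab
Step 14: δ(s1, □) = (s1, b, L) → [s1]□bbbbbbbbbbbb□aab
Step 15: δ(s1, □) = (s1, b, L) → [s1]□bbbbbbbbbbbbb□aab
Step 16: δ(s1, □) = (s1, b, L) → [s1]□bbbbbbbbbbbbbb□aab

The machine has not reached a halting state after 16 steps.
The machine did not halt within the 16-step bound.

Answer: No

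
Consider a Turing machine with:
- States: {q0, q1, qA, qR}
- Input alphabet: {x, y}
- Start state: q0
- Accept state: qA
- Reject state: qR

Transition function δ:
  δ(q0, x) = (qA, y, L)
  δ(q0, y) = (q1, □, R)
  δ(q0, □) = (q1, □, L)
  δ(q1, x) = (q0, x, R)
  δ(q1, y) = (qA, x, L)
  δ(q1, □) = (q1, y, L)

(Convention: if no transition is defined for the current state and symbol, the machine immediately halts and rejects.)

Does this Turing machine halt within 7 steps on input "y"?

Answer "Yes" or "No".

Execution trace:
Initial: [q0]y
Step 1: δ(q0, y) = (q1, □, R) → □[q1]□
Step 2: δ(q1, □) = (q1, y, L) → [q1]□y
Step 3: δ(q1, □) = (q1, y, L) → [q1]□yy
Step 4: δ(q1, □) = (q1, y, L) → [q1]□yyy
Step 5: δ(q1, □) = (q1, y, L) → [q1]□yyyy
Step 6: δ(q1, □) = (q1, y, L) → [q1]□yyyyy
Step 7: δ(q1, □) = (q1, y, L) → [q1]□yyyyyy

The machine has not reached a halting state after 7 steps.
The machine did not halt within the 7-step bound.

Answer: No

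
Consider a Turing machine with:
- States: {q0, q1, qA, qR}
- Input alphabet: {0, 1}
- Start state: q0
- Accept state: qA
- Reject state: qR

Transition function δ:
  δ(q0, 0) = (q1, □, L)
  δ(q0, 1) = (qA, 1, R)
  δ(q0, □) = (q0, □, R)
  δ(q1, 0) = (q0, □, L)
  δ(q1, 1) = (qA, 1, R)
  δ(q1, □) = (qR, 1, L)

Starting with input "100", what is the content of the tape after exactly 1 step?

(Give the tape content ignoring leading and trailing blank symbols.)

Execution trace:
Initial: [q0]100
Step 1: δ(q0, 1) = (qA, 1, R) → 1[qA]00

The machine reaches the accept state qA and halts.

After 1 step, the tape (ignoring leading/trailing blanks) is: 100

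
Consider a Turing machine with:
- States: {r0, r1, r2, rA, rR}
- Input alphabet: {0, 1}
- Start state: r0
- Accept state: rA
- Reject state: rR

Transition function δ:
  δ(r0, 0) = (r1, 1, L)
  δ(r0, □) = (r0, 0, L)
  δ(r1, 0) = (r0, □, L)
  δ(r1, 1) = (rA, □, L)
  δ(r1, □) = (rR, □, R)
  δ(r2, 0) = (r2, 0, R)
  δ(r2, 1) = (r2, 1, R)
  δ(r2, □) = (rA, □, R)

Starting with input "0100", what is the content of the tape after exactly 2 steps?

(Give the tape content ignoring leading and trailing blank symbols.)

Execution trace:
Initial: [r0]0100
Step 1: δ(r0, 0) = (r1, 1, L) → [r1]□1100
Step 2: δ(r1, □) = (rR, □, R) → □[rR]1100

The machine reaches the reject state rR and halts.

After 2 steps, the tape (ignoring leading/trailing blanks) is: 1100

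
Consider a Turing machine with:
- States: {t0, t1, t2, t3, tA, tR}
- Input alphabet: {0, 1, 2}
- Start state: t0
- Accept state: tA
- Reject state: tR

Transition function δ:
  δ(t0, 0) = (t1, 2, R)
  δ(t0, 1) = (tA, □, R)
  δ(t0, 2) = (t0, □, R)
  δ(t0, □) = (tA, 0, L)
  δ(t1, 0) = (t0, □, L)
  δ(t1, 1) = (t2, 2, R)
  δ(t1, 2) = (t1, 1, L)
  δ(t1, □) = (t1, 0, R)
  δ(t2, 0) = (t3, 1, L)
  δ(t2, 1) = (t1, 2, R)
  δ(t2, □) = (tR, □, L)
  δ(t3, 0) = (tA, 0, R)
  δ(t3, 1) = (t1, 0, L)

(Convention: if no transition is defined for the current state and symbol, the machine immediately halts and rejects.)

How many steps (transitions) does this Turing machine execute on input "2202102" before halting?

Execution trace:
Initial: [t0]2202102
Step 1: δ(t0, 2) = (t0, □, R) → □[t0]202102
Step 2: δ(t0, 2) = (t0, □, R) → □□[t0]02102
Step 3: δ(t0, 0) = (t1, 2, R) → □□2[t1]2102
Step 4: δ(t1, 2) = (t1, 1, L) → □□[t1]21102
Step 5: δ(t1, 2) = (t1, 1, L) → □[t1]□11102
Step 6: δ(t1, □) = (t1, 0, R) → □0[t1]11102
Step 7: δ(t1, 1) = (t2, 2, R) → □02[t2]1102
Step 8: δ(t2, 1) = (t1, 2, R) → □022[t1]102
Step 9: δ(t1, 1) = (t2, 2, R) → □0222[t2]02
Step 10: δ(t2, 0) = (t3, 1, L) → □022[t3]212

No transition is defined for δ(t3, 2). By convention the machine halts and rejects.

The machine executed 10 steps before halting.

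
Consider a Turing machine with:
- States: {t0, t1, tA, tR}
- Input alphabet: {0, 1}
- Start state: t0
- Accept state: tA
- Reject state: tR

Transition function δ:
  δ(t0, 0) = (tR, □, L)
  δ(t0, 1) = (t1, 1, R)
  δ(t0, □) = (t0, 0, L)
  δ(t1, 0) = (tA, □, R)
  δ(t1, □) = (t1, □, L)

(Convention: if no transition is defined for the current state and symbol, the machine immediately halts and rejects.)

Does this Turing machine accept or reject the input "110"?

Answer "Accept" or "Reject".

Execution trace:
Initial: [t0]110
Step 1: δ(t0, 1) = (t1, 1, R) → 1[t1]10

No transition is defined for δ(t1, 1). By convention the machine halts and rejects.

Answer: Reject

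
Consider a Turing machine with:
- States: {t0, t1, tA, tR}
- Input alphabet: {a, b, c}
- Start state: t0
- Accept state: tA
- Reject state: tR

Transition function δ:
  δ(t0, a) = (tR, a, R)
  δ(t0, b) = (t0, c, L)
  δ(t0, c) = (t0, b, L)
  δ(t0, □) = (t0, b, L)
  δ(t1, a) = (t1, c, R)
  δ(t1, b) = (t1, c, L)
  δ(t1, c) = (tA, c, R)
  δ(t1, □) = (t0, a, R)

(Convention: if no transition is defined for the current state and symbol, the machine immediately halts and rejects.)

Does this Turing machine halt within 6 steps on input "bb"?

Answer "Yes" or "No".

Execution trace:
Initial: [t0]bb
Step 1: δ(t0, b) = (t0, c, L) → [t0]□cb
Step 2: δ(t0, □) = (t0, b, L) → [t0]□bcb
Step 3: δ(t0, □) = (t0, b, L) → [t0]□bbcb
Step 4: δ(t0, □) = (t0, b, L) → [t0]□bbbcb
Step 5: δ(t0, □) = (t0, b, L) → [t0]□bbbbcb
Step 6: δ(t0, □) = (t0, b, L) → [t0]□bbbbbcb

The machine has not reached a halting state after 6 steps.
The machine did not halt within the 6-step bound.

Answer: No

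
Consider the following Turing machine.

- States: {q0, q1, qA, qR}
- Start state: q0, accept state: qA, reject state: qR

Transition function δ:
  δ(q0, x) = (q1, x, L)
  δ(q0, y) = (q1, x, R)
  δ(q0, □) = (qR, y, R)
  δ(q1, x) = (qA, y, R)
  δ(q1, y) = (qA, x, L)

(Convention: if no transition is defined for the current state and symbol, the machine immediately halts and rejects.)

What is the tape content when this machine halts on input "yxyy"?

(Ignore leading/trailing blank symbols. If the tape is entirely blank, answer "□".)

Execution trace:
Initial: [q0]yxyy
Step 1: δ(q0, y) = (q1, x, R) → x[q1]xyy
Step 2: δ(q1, x) = (qA, y, R) → xy[qA]yy

The machine reaches the accept state qA and halts.

Final tape (ignoring leading/trailing blanks): xyyy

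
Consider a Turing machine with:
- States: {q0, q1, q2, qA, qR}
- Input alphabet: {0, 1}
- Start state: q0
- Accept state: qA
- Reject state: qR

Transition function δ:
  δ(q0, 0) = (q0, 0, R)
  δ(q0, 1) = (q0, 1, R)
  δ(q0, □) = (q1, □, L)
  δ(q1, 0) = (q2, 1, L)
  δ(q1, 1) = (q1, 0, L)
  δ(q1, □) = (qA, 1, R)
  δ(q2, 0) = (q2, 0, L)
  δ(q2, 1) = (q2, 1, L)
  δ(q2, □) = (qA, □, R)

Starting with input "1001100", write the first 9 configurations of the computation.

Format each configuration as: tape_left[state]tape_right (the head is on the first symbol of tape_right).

Transitions applied:
Step 1: δ(q0, 1) = (q0, 1, R)
Step 2: δ(q0, 0) = (q0, 0, R)
Step 3: δ(q0, 0) = (q0, 0, R)
Step 4: δ(q0, 1) = (q0, 1, R)
Step 5: δ(q0, 1) = (q0, 1, R)
Step 6: δ(q0, 0) = (q0, 0, R)
Step 7: δ(q0, 0) = (q0, 0, R)
Step 8: δ(q0, □) = (q1, □, L)

The first 9 configurations are:
[q0]1001100 ⊢ 1[q0]001100 ⊢ 10[q0]01100 ⊢ 100[q0]1100 ⊢ 1001[q0]100 ⊢ 10011[q0]00 ⊢ 100110[q0]0 ⊢ 1001100[q0]□ ⊢ 100110[q1]0□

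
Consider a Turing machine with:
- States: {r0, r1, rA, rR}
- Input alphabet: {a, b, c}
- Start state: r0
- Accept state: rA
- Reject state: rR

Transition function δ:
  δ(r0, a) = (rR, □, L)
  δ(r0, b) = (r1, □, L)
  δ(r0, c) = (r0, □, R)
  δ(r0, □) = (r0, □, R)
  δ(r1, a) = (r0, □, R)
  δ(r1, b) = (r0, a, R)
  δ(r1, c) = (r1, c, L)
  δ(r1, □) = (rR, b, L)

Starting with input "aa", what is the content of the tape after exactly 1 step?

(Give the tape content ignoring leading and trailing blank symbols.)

Execution trace:
Initial: [r0]aa
Step 1: δ(r0, a) = (rR, □, L) → [rR]□□a

The machine reaches the reject state rR and halts.

After 1 step, the tape (ignoring leading/trailing blanks) is: a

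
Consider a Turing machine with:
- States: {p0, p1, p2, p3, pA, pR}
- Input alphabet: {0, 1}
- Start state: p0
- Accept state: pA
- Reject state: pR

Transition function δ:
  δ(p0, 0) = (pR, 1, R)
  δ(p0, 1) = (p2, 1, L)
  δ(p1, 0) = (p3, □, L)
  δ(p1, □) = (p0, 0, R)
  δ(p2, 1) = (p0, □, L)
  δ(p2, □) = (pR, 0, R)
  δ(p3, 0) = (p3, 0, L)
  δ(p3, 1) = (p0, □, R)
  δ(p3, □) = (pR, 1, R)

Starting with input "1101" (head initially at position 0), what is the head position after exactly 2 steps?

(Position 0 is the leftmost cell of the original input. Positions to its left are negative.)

Execution trace (head position shown):
Step 0: [p0]1101  (head at position 0)
Step 1: move left → [p2]□1101  (head at position -1)
Step 2: move right → 0[pR]1101  (head at position 0)

After 2 steps, the head is at position 0.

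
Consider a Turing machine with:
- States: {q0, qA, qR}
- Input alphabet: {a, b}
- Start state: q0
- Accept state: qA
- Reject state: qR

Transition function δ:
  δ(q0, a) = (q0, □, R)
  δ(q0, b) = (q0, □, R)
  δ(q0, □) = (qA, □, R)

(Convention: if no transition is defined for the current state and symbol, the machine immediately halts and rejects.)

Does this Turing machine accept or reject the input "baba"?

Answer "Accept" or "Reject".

Execution trace:
Initial: [q0]baba
Step 1: δ(q0, b) = (q0, □, R) → □[q0]aba
Step 2: δ(q0, a) = (q0, □, R) → □□[q0]ba
Step 3: δ(q0, b) = (q0, □, R) → □□□[q0]a
Step 4: δ(q0, a) = (q0, □, R) → □□□□[q0]□
Step 5: δ(q0, □) = (qA, □, R) → □□□□□[qA]□

The machine reaches the accept state qA and halts.

Answer: Accept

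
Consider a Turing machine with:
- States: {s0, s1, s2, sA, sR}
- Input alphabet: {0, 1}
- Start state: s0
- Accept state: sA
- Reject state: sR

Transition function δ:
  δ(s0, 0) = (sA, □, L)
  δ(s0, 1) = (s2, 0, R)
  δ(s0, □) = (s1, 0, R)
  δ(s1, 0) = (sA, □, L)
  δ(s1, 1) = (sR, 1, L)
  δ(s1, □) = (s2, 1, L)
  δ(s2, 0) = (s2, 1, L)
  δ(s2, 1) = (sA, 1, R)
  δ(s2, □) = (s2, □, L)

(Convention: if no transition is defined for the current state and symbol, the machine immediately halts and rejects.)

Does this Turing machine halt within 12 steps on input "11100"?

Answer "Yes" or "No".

Execution trace:
Initial: [s0]11100
Step 1: δ(s0, 1) = (s2, 0, R) → 0[s2]1100
Step 2: δ(s2, 1) = (sA, 1, R) → 01[sA]100

The machine reaches the accept state sA and halts.
The machine halted after 2 steps (within the 12-step bound).

Answer: Yes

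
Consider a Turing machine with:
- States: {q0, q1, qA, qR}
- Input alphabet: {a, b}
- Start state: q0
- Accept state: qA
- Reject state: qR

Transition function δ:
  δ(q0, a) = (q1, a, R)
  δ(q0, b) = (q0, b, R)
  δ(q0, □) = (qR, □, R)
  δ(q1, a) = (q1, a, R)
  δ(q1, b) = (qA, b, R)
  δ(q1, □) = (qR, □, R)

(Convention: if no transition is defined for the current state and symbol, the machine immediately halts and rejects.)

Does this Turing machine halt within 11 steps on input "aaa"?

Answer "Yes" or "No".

Execution trace:
Initial: [q0]aaa
Step 1: δ(q0, a) = (q1, a, R) → a[q1]aa
Step 2: δ(q1, a) = (q1, a, R) → aa[q1]a
Step 3: δ(q1, a) = (q1, a, R) → aaa[q1]□
Step 4: δ(q1, □) = (qR, □, R) → aaa□[qR]□

The machine reaches the reject state qR and halts.
The machine halted after 4 steps (within the 11-step bound).

Answer: Yes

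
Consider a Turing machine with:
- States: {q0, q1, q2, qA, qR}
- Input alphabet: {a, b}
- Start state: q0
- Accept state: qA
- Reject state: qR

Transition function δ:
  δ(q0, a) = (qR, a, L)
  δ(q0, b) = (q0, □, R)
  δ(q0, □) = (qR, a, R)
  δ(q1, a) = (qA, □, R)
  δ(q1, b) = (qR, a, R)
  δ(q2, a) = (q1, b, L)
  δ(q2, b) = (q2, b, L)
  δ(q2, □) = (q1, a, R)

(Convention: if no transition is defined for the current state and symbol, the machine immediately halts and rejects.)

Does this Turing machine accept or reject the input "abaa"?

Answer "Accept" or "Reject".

Execution trace:
Initial: [q0]abaa
Step 1: δ(q0, a) = (qR, a, L) → [qR]□abaa

The machine reaches the reject state qR and halts.

Answer: Reject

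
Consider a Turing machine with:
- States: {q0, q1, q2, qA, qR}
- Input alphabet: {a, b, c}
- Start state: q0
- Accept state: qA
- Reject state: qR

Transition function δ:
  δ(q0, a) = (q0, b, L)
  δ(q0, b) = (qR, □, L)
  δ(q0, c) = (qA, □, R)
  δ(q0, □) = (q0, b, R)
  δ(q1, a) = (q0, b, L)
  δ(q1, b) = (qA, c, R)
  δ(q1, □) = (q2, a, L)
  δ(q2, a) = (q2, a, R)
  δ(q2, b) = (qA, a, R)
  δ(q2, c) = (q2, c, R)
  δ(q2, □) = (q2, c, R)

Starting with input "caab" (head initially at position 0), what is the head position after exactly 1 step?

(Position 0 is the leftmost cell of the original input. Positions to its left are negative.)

Execution trace (head position shown):
Step 0: [q0]caab  (head at position 0)
Step 1: move right → □[qA]aab  (head at position 1)

After 1 step, the head is at position 1.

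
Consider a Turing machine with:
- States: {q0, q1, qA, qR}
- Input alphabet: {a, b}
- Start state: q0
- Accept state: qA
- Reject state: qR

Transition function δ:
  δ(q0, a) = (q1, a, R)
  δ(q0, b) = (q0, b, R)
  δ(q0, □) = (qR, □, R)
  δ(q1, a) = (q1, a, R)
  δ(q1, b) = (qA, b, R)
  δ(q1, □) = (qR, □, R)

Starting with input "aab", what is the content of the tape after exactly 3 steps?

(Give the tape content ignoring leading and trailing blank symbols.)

Execution trace:
Initial: [q0]aab
Step 1: δ(q0, a) = (q1, a, R) → a[q1]ab
Step 2: δ(q1, a) = (q1, a, R) → aa[q1]b
Step 3: δ(q1, b) = (qA, b, R) → aab[qA]□

The machine reaches the accept state qA and halts.

After 3 steps, the tape (ignoring leading/trailing blanks) is: aab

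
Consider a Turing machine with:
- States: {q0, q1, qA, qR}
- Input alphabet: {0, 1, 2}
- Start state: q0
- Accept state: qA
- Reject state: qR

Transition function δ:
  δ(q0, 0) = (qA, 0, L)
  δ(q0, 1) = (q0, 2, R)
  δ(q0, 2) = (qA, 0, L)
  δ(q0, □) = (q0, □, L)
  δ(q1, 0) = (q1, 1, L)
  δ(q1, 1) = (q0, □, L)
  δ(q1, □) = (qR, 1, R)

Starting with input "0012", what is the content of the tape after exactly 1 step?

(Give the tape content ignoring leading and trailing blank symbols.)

Execution trace:
Initial: [q0]0012
Step 1: δ(q0, 0) = (qA, 0, L) → [qA]□0012

The machine reaches the accept state qA and halts.

After 1 step, the tape (ignoring leading/trailing blanks) is: 0012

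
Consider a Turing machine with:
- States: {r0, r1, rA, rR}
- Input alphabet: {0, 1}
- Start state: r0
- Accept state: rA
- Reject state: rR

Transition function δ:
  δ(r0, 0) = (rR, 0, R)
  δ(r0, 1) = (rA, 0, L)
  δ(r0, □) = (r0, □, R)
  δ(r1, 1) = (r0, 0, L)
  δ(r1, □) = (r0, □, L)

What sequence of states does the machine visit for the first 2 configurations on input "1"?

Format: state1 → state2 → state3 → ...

Execution trace:
Initial: [r0]1
Step 1: δ(r0, 1) = (rA, 0, L) → [rA]□0

The machine reaches the accept state rA and halts.

State sequence: r0 → rA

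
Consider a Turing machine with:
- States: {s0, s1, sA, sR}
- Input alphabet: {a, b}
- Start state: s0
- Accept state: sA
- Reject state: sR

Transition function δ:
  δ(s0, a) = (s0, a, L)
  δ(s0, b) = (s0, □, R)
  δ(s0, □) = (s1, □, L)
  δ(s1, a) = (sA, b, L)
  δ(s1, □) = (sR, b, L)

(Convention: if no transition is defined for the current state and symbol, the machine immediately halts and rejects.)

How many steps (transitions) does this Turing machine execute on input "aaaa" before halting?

Execution trace:
Initial: [s0]aaaa
Step 1: δ(s0, a) = (s0, a, L) → [s0]□aaaa
Step 2: δ(s0, □) = (s1, □, L) → [s1]□□aaaa
Step 3: δ(s1, □) = (sR, b, L) → [sR]□b□aaaa

The machine reaches the reject state sR and halts.

The machine executed 3 steps before halting.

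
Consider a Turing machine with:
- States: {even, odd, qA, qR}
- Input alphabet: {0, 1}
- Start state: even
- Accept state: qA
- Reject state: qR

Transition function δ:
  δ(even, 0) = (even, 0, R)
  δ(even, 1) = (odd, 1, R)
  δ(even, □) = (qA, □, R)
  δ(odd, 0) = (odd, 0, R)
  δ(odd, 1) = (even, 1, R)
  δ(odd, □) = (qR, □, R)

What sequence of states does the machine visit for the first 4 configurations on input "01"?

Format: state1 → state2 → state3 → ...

Execution trace:
Initial: [even]01
Step 1: δ(even, 0) = (even, 0, R) → 0[even]1
Step 2: δ(even, 1) = (odd, 1, R) → 01[odd]□
Step 3: δ(odd, □) = (qR, □, R) → 01□[qR]□

The machine reaches the reject state qR and halts.

State sequence: even → even → odd → qR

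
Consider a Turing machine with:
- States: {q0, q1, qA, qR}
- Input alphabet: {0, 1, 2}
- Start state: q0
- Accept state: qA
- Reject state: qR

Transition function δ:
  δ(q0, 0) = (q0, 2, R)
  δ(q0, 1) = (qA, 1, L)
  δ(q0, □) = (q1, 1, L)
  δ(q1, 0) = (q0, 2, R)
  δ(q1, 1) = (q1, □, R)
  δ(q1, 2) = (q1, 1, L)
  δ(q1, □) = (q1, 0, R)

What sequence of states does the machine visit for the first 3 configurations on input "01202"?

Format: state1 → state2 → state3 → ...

Execution trace:
Initial: [q0]01202
Step 1: δ(q0, 0) = (q0, 2, R) → 2[q0]1202
Step 2: δ(q0, 1) = (qA, 1, L) → [qA]21202

The machine reaches the accept state qA and halts.

State sequence: q0 → q0 → qA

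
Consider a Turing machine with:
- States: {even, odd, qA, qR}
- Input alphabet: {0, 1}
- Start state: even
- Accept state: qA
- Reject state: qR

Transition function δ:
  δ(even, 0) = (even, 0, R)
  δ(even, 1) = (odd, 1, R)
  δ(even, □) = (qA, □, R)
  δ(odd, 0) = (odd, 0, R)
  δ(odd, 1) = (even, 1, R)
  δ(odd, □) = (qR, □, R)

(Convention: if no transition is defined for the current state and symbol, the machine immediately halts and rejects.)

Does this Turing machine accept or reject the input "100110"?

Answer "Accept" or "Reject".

Execution trace:
Initial: [even]100110
Step 1: δ(even, 1) = (odd, 1, R) → 1[odd]00110
Step 2: δ(odd, 0) = (odd, 0, R) → 10[odd]0110
Step 3: δ(odd, 0) = (odd, 0, R) → 100[odd]110
Step 4: δ(odd, 1) = (even, 1, R) → 1001[even]10
Step 5: δ(even, 1) = (odd, 1, R) → 10011[odd]0
Step 6: δ(odd, 0) = (odd, 0, R) → 100110[odd]□
Step 7: δ(odd, □) = (qR, □, R) → 100110□[qR]□

The machine reaches the reject state qR and halts.

Answer: Reject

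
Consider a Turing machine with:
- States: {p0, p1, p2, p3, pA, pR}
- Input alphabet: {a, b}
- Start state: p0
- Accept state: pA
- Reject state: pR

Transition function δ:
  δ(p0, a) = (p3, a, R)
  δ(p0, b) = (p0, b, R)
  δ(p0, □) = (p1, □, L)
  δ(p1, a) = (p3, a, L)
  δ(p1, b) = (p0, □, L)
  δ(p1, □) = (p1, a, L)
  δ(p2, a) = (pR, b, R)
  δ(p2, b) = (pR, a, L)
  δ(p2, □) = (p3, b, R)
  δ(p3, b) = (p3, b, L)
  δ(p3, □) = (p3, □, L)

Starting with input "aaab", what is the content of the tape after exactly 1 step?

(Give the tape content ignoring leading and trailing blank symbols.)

Execution trace:
Initial: [p0]aaab
Step 1: δ(p0, a) = (p3, a, R) → a[p3]aab

No transition is defined for δ(p3, a). By convention the machine halts and rejects.

After 1 step, the tape (ignoring leading/trailing blanks) is: aaab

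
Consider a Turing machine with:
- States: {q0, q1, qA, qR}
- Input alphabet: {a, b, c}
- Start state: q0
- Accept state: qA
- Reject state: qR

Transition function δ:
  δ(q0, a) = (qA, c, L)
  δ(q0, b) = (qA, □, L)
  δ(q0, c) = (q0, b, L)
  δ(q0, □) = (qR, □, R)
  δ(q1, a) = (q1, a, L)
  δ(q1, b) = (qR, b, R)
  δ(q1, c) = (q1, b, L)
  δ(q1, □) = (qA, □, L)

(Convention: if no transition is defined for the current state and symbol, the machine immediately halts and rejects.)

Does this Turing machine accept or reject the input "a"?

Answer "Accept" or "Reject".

Execution trace:
Initial: [q0]a
Step 1: δ(q0, a) = (qA, c, L) → [qA]□c

The machine reaches the accept state qA and halts.

Answer: Accept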